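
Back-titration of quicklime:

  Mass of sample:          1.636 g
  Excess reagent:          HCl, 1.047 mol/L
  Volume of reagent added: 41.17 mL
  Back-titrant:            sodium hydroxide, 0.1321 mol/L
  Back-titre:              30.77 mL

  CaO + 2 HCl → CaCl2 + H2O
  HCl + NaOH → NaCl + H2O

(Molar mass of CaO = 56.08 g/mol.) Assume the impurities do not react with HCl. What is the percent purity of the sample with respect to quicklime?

66.91 %

n(HCl) added = 0.04117 × 1.047 = 0.04310 mol
n(NaOH) used in back-titration = 0.03077 × 0.1321 = 4.065 × 10^-3 mol
n(HCl) left over = 4.065 × 10^-3 mol (1:1 ratio)
n(HCl) consumed by analyte = 0.04310 − 4.065 × 10^-3 = 0.03904 mol
From the 1:2 ratio, n(CaO) = 1/2 × 0.03904 = 0.01952 mol
mass of CaO = 0.01952 × 56.08 = 1.095 g
% CaO = 1.095 / 1.636 × 100 = 66.91 %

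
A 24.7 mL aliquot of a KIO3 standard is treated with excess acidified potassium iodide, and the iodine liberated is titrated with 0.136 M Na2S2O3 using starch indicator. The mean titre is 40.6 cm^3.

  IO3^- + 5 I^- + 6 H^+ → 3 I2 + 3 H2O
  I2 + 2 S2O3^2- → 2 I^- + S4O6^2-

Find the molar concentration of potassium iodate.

n(S2O3^2-) = 0.0406 × 0.136 = 5.52 × 10^-3 mol
n(I2) = n(S2O3^2-)/2 = 2.76 × 10^-3 mol
From the 1:3 ratio, n(IO3^-) in the aliquot = 1/3 × 2.76 × 10^-3 = 9.20 × 10^-4 mol
[IO3^-] = 9.20 × 10^-4 / 0.0247 = 0.0373 mol/L

0.0373 M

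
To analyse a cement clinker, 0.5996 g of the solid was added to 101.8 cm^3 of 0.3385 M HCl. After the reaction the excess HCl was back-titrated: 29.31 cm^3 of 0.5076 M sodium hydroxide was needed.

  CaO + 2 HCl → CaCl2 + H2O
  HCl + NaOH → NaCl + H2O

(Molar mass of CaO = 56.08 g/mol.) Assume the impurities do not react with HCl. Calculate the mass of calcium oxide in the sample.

n(HCl) added = 0.1018 × 0.3385 = 0.03446 mol
n(NaOH) used in back-titration = 0.02931 × 0.5076 = 0.01488 mol
n(HCl) left over = 0.01488 mol (1:1 ratio)
n(HCl) consumed by analyte = 0.03446 − 0.01488 = 0.01958 mol
From the 1:2 ratio, n(CaO) = 1/2 × 0.01958 = 9.791 × 10^-3 mol
mass of CaO = 9.791 × 10^-3 × 56.08 = 0.5491 g

0.5491 g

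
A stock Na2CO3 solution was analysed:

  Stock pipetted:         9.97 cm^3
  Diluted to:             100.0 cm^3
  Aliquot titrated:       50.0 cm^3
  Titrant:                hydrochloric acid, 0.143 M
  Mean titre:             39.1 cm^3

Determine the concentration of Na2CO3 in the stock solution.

0.561 M

Na2CO3 + 2 HCl → 2 NaCl + H2O + CO2
n(HCl) = 0.0391 × 0.143 = 5.59 × 10^-3 mol
From the 1:2 ratio, n(Na2CO3) in the aliquot = 1/2 × 5.59 × 10^-3 = 2.80 × 10^-3 mol
[Na2CO3]_dilute = 2.80 × 10^-3 / 0.0500 = 0.0559 mol/L
Dilution factor = 100.0 / 9.97 = 10.03
[Na2CO3]_stock = 0.0559 × 10.03 = 0.561 mol/L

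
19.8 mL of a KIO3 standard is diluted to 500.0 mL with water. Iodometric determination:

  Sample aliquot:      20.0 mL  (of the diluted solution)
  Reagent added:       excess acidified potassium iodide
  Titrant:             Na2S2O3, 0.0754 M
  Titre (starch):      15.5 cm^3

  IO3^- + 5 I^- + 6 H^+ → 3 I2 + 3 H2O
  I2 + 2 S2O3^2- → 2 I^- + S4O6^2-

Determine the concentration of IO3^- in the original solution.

0.246 M

n(S2O3^2-) = 0.0155 × 0.0754 = 1.17 × 10^-3 mol
n(I2) = n(S2O3^2-)/2 = 5.84 × 10^-4 mol
From the 1:3 ratio, n(IO3^-) in the aliquot = 1/3 × 5.84 × 10^-4 = 1.95 × 10^-4 mol
[IO3^-]_dilute = 1.95 × 10^-4 / 0.0200 = 0.00974 mol/L
[IO3^-]_original = 0.00974 × 500.0/19.8 = 0.246 mol/L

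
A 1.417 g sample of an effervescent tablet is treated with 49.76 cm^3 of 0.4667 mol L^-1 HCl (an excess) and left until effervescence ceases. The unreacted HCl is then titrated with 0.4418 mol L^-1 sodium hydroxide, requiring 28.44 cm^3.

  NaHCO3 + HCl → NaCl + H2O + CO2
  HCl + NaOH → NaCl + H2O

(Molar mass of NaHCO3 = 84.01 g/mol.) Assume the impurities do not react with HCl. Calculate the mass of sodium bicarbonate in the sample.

0.8954 g

n(HCl) added = 0.04976 × 0.4667 = 0.02322 mol
n(NaOH) used in back-titration = 0.02844 × 0.4418 = 0.01256 mol
n(HCl) left over = 0.01256 mol (1:1 ratio)
n(HCl) consumed by analyte = 0.02322 − 0.01256 = 0.01066 mol
n(NaHCO3) = 0.01066 mol (1:1 ratio)
mass of NaHCO3 = 0.01066 × 84.01 = 0.8954 g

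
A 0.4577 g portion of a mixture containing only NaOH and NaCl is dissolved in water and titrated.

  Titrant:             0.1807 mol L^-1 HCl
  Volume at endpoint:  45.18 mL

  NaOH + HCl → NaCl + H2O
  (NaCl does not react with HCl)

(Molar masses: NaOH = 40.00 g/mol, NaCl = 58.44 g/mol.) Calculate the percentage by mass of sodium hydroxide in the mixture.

n(HCl) = 0.04518 × 0.1807 = 8.164 × 10^-3 mol
Let x = n(NaOH), y = n(NaCl).
Titrant: 1x = 8.164 × 10^-3;  mass: 40.00x + 58.44y = 0.4577
Solving, x = 8.164 × 10^-3 mol, y = 2.244 × 10^-3 mol
mass of NaOH = 8.164 × 10^-3 × 40.00 = 0.3266 g
% NaOH = 0.3266 / 0.4577 × 100 = 71.35 %

71.35 %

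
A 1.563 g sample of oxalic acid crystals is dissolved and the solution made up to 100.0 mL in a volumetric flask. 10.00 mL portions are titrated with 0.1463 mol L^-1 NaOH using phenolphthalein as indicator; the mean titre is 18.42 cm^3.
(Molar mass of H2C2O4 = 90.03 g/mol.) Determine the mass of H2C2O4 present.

H2C2O4 + 2 NaOH → Na2C2O4 + 2 H2O
n(NaOH) per titration = 0.01842 × 0.1463 = 2.695 × 10^-3 mol
From the 1:2 ratio, n(H2C2O4) in each aliquot = 1/2 × 2.695 × 10^-3 = 1.347 × 10^-3 mol
n(H2C2O4) in the whole flask = 1.347 × 10^-3 × 100.0/10.00 = 0.01347 mol
mass of H2C2O4 = 0.01347 × 90.03 = 1.213 g

1.213 g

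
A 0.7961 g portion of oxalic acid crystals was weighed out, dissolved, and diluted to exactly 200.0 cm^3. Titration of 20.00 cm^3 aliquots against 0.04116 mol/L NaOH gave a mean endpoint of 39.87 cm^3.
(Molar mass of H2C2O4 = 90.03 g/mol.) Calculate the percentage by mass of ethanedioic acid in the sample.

H2C2O4 + 2 NaOH → Na2C2O4 + 2 H2O
n(NaOH) per titration = 0.03987 × 0.04116 = 1.641 × 10^-3 mol
From the 1:2 ratio, n(H2C2O4) in each aliquot = 1/2 × 1.641 × 10^-3 = 8.205 × 10^-4 mol
n(H2C2O4) in the whole flask = 8.205 × 10^-4 × 200.0/20.00 = 8.205 × 10^-3 mol
mass of H2C2O4 = 8.205 × 10^-3 × 90.03 = 0.7387 g
% H2C2O4 = 0.7387 / 0.7961 × 100 = 92.79 %

92.79 %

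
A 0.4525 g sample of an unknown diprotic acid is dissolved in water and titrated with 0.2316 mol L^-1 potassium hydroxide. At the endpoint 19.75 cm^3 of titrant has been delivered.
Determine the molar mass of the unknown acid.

n(KOH) = 0.01975 L × 0.2316 mol/L = 4.574 × 10^-3 mol
From the 1:2 ratio, n(H2A) = 1/2 × 4.574 × 10^-3 = 2.287 × 10^-3 mol
M = m / n = 0.4525 g / 2.287 × 10^-3 mol = 197.9 g/mol

197.9 g/mol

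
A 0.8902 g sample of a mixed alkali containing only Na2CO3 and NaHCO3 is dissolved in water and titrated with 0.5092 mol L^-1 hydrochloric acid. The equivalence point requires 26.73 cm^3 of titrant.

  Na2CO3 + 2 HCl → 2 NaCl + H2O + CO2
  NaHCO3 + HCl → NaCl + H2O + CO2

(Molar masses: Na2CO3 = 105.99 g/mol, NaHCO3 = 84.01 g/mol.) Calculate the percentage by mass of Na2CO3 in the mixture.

48.61 %

n(HCl) = 0.02673 × 0.5092 = 0.01361 mol
Let x = n(Na2CO3), y = n(NaHCO3).
Titrant: 2x + 1y = 0.01361;  mass: 105.99x + 84.01y = 0.8902
Solving, x = 4.083 × 10^-3 mol, y = 5.445 × 10^-3 mol
mass of Na2CO3 = 4.083 × 10^-3 × 105.99 = 0.4327 g
% Na2CO3 = 0.4327 / 0.8902 × 100 = 48.61 %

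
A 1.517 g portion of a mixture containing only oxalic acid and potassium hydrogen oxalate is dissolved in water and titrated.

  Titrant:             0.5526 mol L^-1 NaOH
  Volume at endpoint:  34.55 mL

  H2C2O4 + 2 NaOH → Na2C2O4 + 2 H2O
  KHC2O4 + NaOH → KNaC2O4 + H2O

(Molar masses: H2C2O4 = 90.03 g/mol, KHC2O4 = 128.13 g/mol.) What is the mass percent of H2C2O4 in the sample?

n(NaOH) = 0.03455 × 0.5526 = 0.01909 mol
Let x = n(H2C2O4), y = n(KHC2O4).
Titrant: 2x + 1y = 0.01909;  mass: 90.03x + 128.13y = 1.517
Solving, x = 5.590 × 10^-3 mol, y = 7.911 × 10^-3 mol
mass of H2C2O4 = 5.590 × 10^-3 × 90.03 = 0.5033 g
% H2C2O4 = 0.5033 / 1.517 × 100 = 33.18 %

33.18 %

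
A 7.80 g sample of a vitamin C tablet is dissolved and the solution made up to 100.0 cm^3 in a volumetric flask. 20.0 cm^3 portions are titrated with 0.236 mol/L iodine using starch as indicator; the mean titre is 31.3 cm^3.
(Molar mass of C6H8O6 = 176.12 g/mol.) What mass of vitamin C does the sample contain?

6.50 g

C6H8O6 + I2 → C6H6O6 + 2 HI
n(I2) per titration = 0.0313 × 0.236 = 7.39 × 10^-3 mol
n(C6H8O6) in each aliquot = 7.39 × 10^-3 mol (1:1 ratio)
n(C6H8O6) in the whole flask = 7.39 × 10^-3 × 100.0/20.0 = 0.0369 mol
mass of C6H8O6 = 0.0369 × 176.12 = 6.50 g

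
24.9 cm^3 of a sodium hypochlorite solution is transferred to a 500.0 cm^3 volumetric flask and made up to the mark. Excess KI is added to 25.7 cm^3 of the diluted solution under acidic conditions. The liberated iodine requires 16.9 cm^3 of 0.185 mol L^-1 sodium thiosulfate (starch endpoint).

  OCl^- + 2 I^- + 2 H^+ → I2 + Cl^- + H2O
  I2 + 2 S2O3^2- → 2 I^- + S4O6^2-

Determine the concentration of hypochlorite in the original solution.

1.22 mol/L

n(S2O3^2-) = 0.0169 × 0.185 = 3.13 × 10^-3 mol
n(I2) = n(S2O3^2-)/2 = 1.56 × 10^-3 mol
n(OCl^-) in the aliquot = 1.56 × 10^-3 mol (1:1 ratio)
[OCl^-]_dilute = 1.56 × 10^-3 / 0.0257 = 0.0608 mol/L
[OCl^-]_original = 0.0608 × 500.0/24.9 = 1.22 mol/L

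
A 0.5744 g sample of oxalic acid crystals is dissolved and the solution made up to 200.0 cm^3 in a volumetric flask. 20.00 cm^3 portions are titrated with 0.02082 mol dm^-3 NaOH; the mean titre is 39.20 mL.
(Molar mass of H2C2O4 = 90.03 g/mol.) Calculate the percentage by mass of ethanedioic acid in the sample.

63.96 %

H2C2O4 + 2 NaOH → Na2C2O4 + 2 H2O
n(NaOH) per titration = 0.03920 × 0.02082 = 8.161 × 10^-4 mol
From the 1:2 ratio, n(H2C2O4) in each aliquot = 1/2 × 8.161 × 10^-4 = 4.081 × 10^-4 mol
n(H2C2O4) in the whole flask = 4.081 × 10^-4 × 200.0/20.00 = 4.081 × 10^-3 mol
mass of H2C2O4 = 4.081 × 10^-3 × 90.03 = 0.3674 g
% H2C2O4 = 0.3674 / 0.5744 × 100 = 63.96 %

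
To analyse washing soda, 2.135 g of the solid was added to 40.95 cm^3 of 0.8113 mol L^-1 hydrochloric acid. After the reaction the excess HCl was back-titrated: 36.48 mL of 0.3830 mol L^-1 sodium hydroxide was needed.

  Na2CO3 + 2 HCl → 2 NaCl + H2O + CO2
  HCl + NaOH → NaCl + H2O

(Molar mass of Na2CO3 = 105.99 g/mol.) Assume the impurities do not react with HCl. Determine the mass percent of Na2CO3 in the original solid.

47.78 %

n(HCl) added = 0.04095 × 0.8113 = 0.03322 mol
n(NaOH) used in back-titration = 0.03648 × 0.3830 = 0.01397 mol
n(HCl) left over = 0.01397 mol (1:1 ratio)
n(HCl) consumed by analyte = 0.03322 − 0.01397 = 0.01925 mol
From the 1:2 ratio, n(Na2CO3) = 1/2 × 0.01925 = 9.625 × 10^-3 mol
mass of Na2CO3 = 9.625 × 10^-3 × 105.99 = 1.020 g
% Na2CO3 = 1.020 / 2.135 × 100 = 47.78 %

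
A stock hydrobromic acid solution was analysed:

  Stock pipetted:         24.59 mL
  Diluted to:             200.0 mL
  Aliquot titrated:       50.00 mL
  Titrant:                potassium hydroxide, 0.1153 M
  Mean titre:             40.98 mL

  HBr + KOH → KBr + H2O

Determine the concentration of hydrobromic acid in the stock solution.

n(KOH) = 0.04098 × 0.1153 = 4.725 × 10^-3 mol
n(HBr) in the aliquot = 4.725 × 10^-3 mol (1:1 ratio)
[HBr]_dilute = 4.725 × 10^-3 / 0.05000 = 0.09450 mol/L
Dilution factor = 200.0 / 24.59 = 8.133
[HBr]_stock = 0.09450 × 8.133 = 0.7686 mol/L

0.7686 M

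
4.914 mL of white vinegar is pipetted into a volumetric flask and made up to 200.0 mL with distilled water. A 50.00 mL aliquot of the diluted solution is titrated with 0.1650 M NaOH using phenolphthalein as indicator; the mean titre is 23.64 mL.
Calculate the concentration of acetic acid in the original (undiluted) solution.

CH3COOH + NaOH → CH3COONa + H2O
n(NaOH) = 0.02364 × 0.1650 = 3.901 × 10^-3 mol
n(CH3COOH) in the aliquot = 3.901 × 10^-3 mol (1:1 ratio)
[CH3COOH]_dilute = 3.901 × 10^-3 / 0.05000 = 0.07801 mol/L
Dilution factor = 200.0 / 4.914 = 40.70
[CH3COOH]_stock = 0.07801 × 40.70 = 3.175 mol/L

3.175 M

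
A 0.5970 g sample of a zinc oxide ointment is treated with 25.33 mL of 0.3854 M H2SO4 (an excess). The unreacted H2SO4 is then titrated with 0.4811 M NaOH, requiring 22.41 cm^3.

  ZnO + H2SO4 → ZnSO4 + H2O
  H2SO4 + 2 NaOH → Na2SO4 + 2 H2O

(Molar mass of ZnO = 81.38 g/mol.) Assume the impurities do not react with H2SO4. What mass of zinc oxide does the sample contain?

0.3557 g

n(H2SO4) added = 0.02533 × 0.3854 = 9.762 × 10^-3 mol
n(NaOH) used in back-titration = 0.02241 × 0.4811 = 0.01078 mol
From the 1:2 ratio, n(H2SO4) left over = 1/2 × 0.01078 = 5.391 × 10^-3 mol
n(H2SO4) consumed by analyte = 9.762 × 10^-3 − 5.391 × 10^-3 = 4.371 × 10^-3 mol
n(ZnO) = 4.371 × 10^-3 mol (1:1 ratio)
mass of ZnO = 4.371 × 10^-3 × 81.38 = 0.3557 g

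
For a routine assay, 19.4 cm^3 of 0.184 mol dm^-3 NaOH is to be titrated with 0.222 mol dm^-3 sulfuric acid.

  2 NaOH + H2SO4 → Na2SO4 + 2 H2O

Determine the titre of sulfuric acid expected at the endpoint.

n(NaOH) = 0.0194 L × 0.184 mol/L = 3.57 × 10^-3 mol
From the 1:2 stoichiometry, n(H2SO4) = 1/2 × 3.57 × 10^-3 = 1.78 × 10^-3 mol
V(H2SO4) = 1.78 × 10^-3 mol / 0.222 mol/L = 0.00804 L = 8.04 mL

8.04 mL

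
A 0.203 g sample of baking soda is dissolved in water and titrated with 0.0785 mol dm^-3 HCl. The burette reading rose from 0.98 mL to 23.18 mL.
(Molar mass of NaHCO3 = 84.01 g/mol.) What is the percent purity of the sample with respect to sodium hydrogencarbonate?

72.1 %

NaHCO3 + HCl → NaCl + H2O + CO2
n(HCl) = 0.0222 L × 0.0785 mol/L = 1.74 × 10^-3 mol
n(NaHCO3) = 1.74 × 10^-3 mol (1:1 ratio)
mass of NaHCO3 = 1.74 × 10^-3 × 84.01 g/mol = 0.146 g
% NaHCO3 = 0.146 / 0.203 × 100 = 72.1 %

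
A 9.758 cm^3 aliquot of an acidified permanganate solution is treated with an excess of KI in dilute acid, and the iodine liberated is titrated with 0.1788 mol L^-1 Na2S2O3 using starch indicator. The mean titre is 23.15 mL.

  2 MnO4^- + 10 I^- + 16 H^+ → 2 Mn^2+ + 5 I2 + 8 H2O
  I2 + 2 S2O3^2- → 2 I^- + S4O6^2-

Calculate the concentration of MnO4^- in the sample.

0.08484 mol/L

n(S2O3^2-) = 0.02315 × 0.1788 = 4.139 × 10^-3 mol
n(I2) = n(S2O3^2-)/2 = 2.070 × 10^-3 mol
From the 2:5 ratio, n(MnO4^-) in the aliquot = 2/5 × 2.070 × 10^-3 = 8.278 × 10^-4 mol
[MnO4^-] = 8.278 × 10^-4 / 0.009758 = 0.08484 mol/L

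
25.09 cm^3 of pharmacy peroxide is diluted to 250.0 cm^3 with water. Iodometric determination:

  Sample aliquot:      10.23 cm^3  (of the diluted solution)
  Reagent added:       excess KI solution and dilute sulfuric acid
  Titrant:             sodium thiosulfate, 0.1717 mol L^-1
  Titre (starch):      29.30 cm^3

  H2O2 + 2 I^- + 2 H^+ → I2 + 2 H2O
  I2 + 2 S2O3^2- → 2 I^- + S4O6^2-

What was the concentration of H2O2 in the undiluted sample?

2.450 mol/L

n(S2O3^2-) = 0.02930 × 0.1717 = 5.031 × 10^-3 mol
n(I2) = n(S2O3^2-)/2 = 2.515 × 10^-3 mol
n(H2O2) in the aliquot = 2.515 × 10^-3 mol (1:1 ratio)
[H2O2]_dilute = 2.515 × 10^-3 / 0.01023 = 0.2459 mol/L
[H2O2]_original = 0.2459 × 250.0/25.09 = 2.450 mol/L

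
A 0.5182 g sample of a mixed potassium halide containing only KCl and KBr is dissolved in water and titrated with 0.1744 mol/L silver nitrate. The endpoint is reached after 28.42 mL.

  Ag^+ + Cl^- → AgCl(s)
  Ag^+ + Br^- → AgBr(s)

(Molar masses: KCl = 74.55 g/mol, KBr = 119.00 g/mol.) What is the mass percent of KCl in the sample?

23.18 %

n(AgNO3) = 0.02842 × 0.1744 = 4.956 × 10^-3 mol
Let x = n(KCl), y = n(KBr).
Titrant: 1x + 1y = 4.956 × 10^-3;  mass: 74.55x + 119.00y = 0.5182
Solving, x = 1.611 × 10^-3 mol, y = 3.345 × 10^-3 mol
mass of KCl = 1.611 × 10^-3 × 74.55 = 0.1201 g
% KCl = 0.1201 / 0.5182 × 100 = 23.18 %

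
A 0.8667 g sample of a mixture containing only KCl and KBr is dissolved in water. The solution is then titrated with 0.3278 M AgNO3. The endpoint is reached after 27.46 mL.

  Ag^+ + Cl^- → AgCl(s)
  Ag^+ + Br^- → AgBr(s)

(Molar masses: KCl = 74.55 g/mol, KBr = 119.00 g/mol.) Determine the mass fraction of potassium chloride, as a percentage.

n(AgNO3) = 0.02746 × 0.3278 = 9.001 × 10^-3 mol
Let x = n(KCl), y = n(KBr).
Titrant: 1x + 1y = 9.001 × 10^-3;  mass: 74.55x + 119.00y = 0.8667
Solving, x = 4.600 × 10^-3 mol, y = 4.401 × 10^-3 mol
mass of KCl = 4.600 × 10^-3 × 74.55 = 0.3429 g
% KCl = 0.3429 / 0.8667 × 100 = 39.57 %

39.57 %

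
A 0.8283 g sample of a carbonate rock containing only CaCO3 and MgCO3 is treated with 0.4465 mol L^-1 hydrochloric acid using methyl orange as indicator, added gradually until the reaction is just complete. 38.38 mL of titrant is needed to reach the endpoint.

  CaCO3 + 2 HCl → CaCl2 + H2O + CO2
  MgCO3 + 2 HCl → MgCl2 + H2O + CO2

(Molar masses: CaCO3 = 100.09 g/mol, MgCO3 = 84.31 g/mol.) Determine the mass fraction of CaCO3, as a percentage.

81.10 %

n(HCl) = 0.03838 × 0.4465 = 0.01714 mol
Let x = n(CaCO3), y = n(MgCO3).
Titrant: 2x + 2y = 0.01714;  mass: 100.09x + 84.31y = 0.8283
Solving, x = 6.711 × 10^-3 mol, y = 1.857 × 10^-3 mol
mass of CaCO3 = 6.711 × 10^-3 × 100.09 = 0.6717 g
% CaCO3 = 0.6717 / 0.8283 × 100 = 81.10 %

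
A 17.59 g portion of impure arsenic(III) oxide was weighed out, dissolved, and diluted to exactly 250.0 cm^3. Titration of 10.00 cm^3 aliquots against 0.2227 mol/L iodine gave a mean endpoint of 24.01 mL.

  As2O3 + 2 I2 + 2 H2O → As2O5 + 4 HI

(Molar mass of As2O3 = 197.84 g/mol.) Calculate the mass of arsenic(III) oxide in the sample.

13.22 g

n(I2) per titration = 0.02401 × 0.2227 = 5.347 × 10^-3 mol
From the 1:2 ratio, n(As2O3) in each aliquot = 1/2 × 5.347 × 10^-3 = 2.674 × 10^-3 mol
n(As2O3) in the whole flask = 2.674 × 10^-3 × 250.0/10.00 = 0.06684 mol
mass of As2O3 = 0.06684 × 197.84 = 13.22 g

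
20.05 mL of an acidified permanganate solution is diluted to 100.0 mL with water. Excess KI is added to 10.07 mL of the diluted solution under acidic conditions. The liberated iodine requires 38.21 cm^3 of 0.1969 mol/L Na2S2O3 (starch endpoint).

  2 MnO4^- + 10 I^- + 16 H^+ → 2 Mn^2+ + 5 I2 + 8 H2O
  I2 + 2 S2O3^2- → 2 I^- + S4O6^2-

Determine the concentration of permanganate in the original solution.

n(S2O3^2-) = 0.03821 × 0.1969 = 7.524 × 10^-3 mol
n(I2) = n(S2O3^2-)/2 = 3.762 × 10^-3 mol
From the 2:5 ratio, n(MnO4^-) in the aliquot = 2/5 × 3.762 × 10^-3 = 1.505 × 10^-3 mol
[MnO4^-]_dilute = 1.505 × 10^-3 / 0.01007 = 0.1494 mol/L
[MnO4^-]_original = 0.1494 × 100.0/20.05 = 0.7453 mol/L

0.7453 mol/L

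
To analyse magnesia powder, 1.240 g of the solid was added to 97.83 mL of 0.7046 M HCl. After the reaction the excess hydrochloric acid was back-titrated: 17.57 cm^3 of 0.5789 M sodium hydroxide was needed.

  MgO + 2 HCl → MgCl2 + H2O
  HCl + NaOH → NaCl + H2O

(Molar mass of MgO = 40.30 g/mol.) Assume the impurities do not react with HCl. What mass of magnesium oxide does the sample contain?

n(HCl) added = 0.09783 × 0.7046 = 0.06893 mol
n(NaOH) used in back-titration = 0.01757 × 0.5789 = 0.01017 mol
n(HCl) left over = 0.01017 mol (1:1 ratio)
n(HCl) consumed by analyte = 0.06893 − 0.01017 = 0.05876 mol
From the 1:2 ratio, n(MgO) = 1/2 × 0.05876 = 0.02938 mol
mass of MgO = 0.02938 × 40.30 = 1.184 g

1.184 g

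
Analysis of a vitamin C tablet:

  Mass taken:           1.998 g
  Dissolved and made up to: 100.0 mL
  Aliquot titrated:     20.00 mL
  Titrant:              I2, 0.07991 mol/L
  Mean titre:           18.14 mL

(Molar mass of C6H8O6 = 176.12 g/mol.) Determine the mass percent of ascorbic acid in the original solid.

C6H8O6 + I2 → C6H6O6 + 2 HI
n(I2) per titration = 0.01814 × 0.07991 = 1.450 × 10^-3 mol
n(C6H8O6) in each aliquot = 1.450 × 10^-3 mol (1:1 ratio)
n(C6H8O6) in the whole flask = 1.450 × 10^-3 × 100.0/20.00 = 7.248 × 10^-3 mol
mass of C6H8O6 = 7.248 × 10^-3 × 176.12 = 1.276 g
% C6H8O6 = 1.276 / 1.998 × 100 = 63.89 %

63.89 %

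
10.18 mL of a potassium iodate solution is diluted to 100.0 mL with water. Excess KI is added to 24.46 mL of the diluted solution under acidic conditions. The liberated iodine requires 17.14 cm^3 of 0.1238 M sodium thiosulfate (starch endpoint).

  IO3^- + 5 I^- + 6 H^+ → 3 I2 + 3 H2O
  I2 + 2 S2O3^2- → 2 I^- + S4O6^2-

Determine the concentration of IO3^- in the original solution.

0.1420 M

n(S2O3^2-) = 0.01714 × 0.1238 = 2.122 × 10^-3 mol
n(I2) = n(S2O3^2-)/2 = 1.061 × 10^-3 mol
From the 1:3 ratio, n(IO3^-) in the aliquot = 1/3 × 1.061 × 10^-3 = 3.537 × 10^-4 mol
[IO3^-]_dilute = 3.537 × 10^-4 / 0.02446 = 0.01446 mol/L
[IO3^-]_original = 0.01446 × 100.0/10.18 = 0.1420 mol/L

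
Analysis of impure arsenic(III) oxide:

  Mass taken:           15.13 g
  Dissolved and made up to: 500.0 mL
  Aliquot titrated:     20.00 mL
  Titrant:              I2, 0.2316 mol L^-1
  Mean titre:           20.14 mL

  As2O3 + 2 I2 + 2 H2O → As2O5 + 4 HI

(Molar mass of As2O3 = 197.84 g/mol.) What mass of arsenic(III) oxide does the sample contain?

11.54 g

n(I2) per titration = 0.02014 × 0.2316 = 4.664 × 10^-3 mol
From the 1:2 ratio, n(As2O3) in each aliquot = 1/2 × 4.664 × 10^-3 = 2.332 × 10^-3 mol
n(As2O3) in the whole flask = 2.332 × 10^-3 × 500.0/20.00 = 0.05831 mol
mass of As2O3 = 0.05831 × 197.84 = 11.54 g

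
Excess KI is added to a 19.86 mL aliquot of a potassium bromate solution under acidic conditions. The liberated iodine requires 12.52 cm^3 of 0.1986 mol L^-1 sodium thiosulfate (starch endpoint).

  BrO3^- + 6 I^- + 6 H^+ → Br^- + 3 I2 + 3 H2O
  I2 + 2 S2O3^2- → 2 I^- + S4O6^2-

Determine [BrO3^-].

n(S2O3^2-) = 0.01252 × 0.1986 = 2.486 × 10^-3 mol
n(I2) = n(S2O3^2-)/2 = 1.243 × 10^-3 mol
From the 1:3 ratio, n(BrO3^-) in the aliquot = 1/3 × 1.243 × 10^-3 = 4.144 × 10^-4 mol
[BrO3^-] = 4.144 × 10^-4 / 0.01986 = 0.02087 mol/L

0.02087 mol/L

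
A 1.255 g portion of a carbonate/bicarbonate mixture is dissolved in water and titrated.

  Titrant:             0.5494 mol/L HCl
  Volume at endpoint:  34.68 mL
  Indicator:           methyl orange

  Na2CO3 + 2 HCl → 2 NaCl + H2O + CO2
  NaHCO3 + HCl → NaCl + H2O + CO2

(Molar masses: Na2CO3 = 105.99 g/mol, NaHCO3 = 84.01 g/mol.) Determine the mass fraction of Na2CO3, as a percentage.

n(HCl) = 0.03468 × 0.5494 = 0.01905 mol
Let x = n(Na2CO3), y = n(NaHCO3).
Titrant: 2x + 1y = 0.01905;  mass: 105.99x + 84.01y = 1.255
Solving, x = 5.572 × 10^-3 mol, y = 7.908 × 10^-3 mol
mass of Na2CO3 = 5.572 × 10^-3 × 105.99 = 0.5906 g
% Na2CO3 = 0.5906 / 1.255 × 100 = 47.06 %

47.06 %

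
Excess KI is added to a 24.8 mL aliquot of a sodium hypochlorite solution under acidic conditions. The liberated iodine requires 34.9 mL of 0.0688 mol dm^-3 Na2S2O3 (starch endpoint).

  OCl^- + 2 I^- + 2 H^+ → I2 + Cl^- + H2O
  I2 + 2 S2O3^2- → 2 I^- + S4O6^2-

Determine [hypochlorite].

0.0484 mol/L

n(S2O3^2-) = 0.0349 × 0.0688 = 2.40 × 10^-3 mol
n(I2) = n(S2O3^2-)/2 = 1.20 × 10^-3 mol
n(OCl^-) in the aliquot = 1.20 × 10^-3 mol (1:1 ratio)
[OCl^-] = 1.20 × 10^-3 / 0.0248 = 0.0484 mol/L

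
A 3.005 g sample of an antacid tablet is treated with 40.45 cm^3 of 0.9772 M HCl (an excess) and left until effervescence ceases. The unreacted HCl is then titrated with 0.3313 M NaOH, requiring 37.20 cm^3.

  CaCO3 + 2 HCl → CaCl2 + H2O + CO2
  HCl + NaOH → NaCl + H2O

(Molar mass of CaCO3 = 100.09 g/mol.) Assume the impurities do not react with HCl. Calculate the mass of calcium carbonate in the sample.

n(HCl) added = 0.04045 × 0.9772 = 0.03953 mol
n(NaOH) used in back-titration = 0.03720 × 0.3313 = 0.01232 mol
n(HCl) left over = 0.01232 mol (1:1 ratio)
n(HCl) consumed by analyte = 0.03953 − 0.01232 = 0.02720 mol
From the 1:2 ratio, n(CaCO3) = 1/2 × 0.02720 = 0.01360 mol
mass of CaCO3 = 0.01360 × 100.09 = 1.361 g

1.361 g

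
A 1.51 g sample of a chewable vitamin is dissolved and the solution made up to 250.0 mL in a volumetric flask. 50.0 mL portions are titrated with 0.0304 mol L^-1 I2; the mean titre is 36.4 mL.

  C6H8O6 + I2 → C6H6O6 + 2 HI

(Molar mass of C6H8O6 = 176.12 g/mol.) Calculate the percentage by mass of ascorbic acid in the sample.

64.5 %

n(I2) per titration = 0.0364 × 0.0304 = 1.11 × 10^-3 mol
n(C6H8O6) in each aliquot = 1.11 × 10^-3 mol (1:1 ratio)
n(C6H8O6) in the whole flask = 1.11 × 10^-3 × 250.0/50.0 = 5.53 × 10^-3 mol
mass of C6H8O6 = 5.53 × 10^-3 × 176.12 = 0.974 g
% C6H8O6 = 0.974 / 1.51 × 100 = 64.5 %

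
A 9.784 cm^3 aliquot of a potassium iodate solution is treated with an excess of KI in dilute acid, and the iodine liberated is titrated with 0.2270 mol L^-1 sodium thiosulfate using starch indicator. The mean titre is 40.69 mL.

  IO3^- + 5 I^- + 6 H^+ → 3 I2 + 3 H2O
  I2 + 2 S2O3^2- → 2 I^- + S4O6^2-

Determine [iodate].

0.1573 mol/L

n(S2O3^2-) = 0.04069 × 0.2270 = 9.237 × 10^-3 mol
n(I2) = n(S2O3^2-)/2 = 4.618 × 10^-3 mol
From the 1:3 ratio, n(IO3^-) in the aliquot = 1/3 × 4.618 × 10^-3 = 1.539 × 10^-3 mol
[IO3^-] = 1.539 × 10^-3 / 0.009784 = 0.1573 mol/L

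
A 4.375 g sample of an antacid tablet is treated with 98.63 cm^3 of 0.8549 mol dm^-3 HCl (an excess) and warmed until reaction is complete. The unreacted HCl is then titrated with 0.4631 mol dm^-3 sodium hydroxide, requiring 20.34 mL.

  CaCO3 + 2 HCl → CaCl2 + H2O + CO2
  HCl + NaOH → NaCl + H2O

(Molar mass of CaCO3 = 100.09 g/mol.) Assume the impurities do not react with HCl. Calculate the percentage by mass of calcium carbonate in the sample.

n(HCl) added = 0.09863 × 0.8549 = 0.08432 mol
n(NaOH) used in back-titration = 0.02034 × 0.4631 = 9.419 × 10^-3 mol
n(HCl) left over = 9.419 × 10^-3 mol (1:1 ratio)
n(HCl) consumed by analyte = 0.08432 − 9.419 × 10^-3 = 0.07490 mol
From the 1:2 ratio, n(CaCO3) = 1/2 × 0.07490 = 0.03745 mol
mass of CaCO3 = 0.03745 × 100.09 = 3.748 g
% CaCO3 = 3.748 / 4.375 × 100 = 85.68 %

85.68 %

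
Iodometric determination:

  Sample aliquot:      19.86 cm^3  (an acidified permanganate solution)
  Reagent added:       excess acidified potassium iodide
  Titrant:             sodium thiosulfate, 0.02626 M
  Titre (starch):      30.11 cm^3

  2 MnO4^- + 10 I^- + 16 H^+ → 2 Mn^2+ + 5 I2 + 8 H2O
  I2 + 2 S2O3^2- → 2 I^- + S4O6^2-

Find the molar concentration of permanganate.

0.007963 M

n(S2O3^2-) = 0.03011 × 0.02626 = 7.907 × 10^-4 mol
n(I2) = n(S2O3^2-)/2 = 3.953 × 10^-4 mol
From the 2:5 ratio, n(MnO4^-) in the aliquot = 2/5 × 3.953 × 10^-4 = 1.581 × 10^-4 mol
[MnO4^-] = 1.581 × 10^-4 / 0.01986 = 0.007963 mol/L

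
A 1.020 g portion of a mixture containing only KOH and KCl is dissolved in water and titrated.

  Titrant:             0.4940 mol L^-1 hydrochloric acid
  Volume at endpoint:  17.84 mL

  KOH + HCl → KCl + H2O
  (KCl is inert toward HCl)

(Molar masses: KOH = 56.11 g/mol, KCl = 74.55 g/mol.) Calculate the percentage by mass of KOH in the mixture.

n(HCl) = 0.01784 × 0.4940 = 8.813 × 10^-3 mol
Let x = n(KOH), y = n(KCl).
Titrant: 1x = 8.813 × 10^-3;  mass: 56.11x + 74.55y = 1.020
Solving, x = 8.813 × 10^-3 mol, y = 7.049 × 10^-3 mol
mass of KOH = 8.813 × 10^-3 × 56.11 = 0.4945 g
% KOH = 0.4945 / 1.020 × 100 = 48.48 %

48.48 %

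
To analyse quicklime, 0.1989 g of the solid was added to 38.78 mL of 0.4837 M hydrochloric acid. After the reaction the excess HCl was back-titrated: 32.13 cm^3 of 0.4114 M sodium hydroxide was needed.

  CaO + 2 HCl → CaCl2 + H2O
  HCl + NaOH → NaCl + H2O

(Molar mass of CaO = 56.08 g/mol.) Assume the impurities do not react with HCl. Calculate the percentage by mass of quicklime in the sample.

78.09 %

n(HCl) added = 0.03878 × 0.4837 = 0.01876 mol
n(NaOH) used in back-titration = 0.03213 × 0.4114 = 0.01322 mol
n(HCl) left over = 0.01322 mol (1:1 ratio)
n(HCl) consumed by analyte = 0.01876 − 0.01322 = 5.540 × 10^-3 mol
From the 1:2 ratio, n(CaO) = 1/2 × 5.540 × 10^-3 = 2.770 × 10^-3 mol
mass of CaO = 2.770 × 10^-3 × 56.08 = 0.1553 g
% CaO = 0.1553 / 0.1989 × 100 = 78.09 %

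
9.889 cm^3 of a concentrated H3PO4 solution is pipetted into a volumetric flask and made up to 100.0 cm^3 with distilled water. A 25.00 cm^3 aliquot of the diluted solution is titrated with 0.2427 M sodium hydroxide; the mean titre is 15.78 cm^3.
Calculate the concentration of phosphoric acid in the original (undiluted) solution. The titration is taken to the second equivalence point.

0.7746 M

H3PO4 + 2 NaOH → Na2HPO4 + 2 H2O
n(NaOH) = 0.01578 × 0.2427 = 3.830 × 10^-3 mol
From the 1:2 ratio, n(H3PO4) in the aliquot = 1/2 × 3.830 × 10^-3 = 1.915 × 10^-3 mol
[H3PO4]_dilute = 1.915 × 10^-3 / 0.02500 = 0.07660 mol/L
Dilution factor = 100.0 / 9.889 = 10.11
[H3PO4]_stock = 0.07660 × 10.11 = 0.7746 mol/L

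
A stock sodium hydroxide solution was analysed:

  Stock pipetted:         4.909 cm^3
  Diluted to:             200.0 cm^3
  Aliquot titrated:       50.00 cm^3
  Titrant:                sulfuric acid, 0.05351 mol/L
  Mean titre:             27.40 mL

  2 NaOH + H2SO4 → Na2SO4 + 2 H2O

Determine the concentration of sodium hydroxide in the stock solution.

n(H2SO4) = 0.02740 × 0.05351 = 1.466 × 10^-3 mol
From the 2:1 ratio, n(NaOH) in the aliquot = 2/1 × 1.466 × 10^-3 = 2.932 × 10^-3 mol
[NaOH]_dilute = 2.932 × 10^-3 / 0.05000 = 0.05865 mol/L
Dilution factor = 200.0 / 4.909 = 40.74
[NaOH]_stock = 0.05865 × 40.74 = 2.389 mol/L

2.389 mol/L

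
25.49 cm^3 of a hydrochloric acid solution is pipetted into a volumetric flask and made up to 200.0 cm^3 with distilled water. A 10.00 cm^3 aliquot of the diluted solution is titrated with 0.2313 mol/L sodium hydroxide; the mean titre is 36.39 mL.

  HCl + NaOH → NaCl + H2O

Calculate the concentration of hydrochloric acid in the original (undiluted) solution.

n(NaOH) = 0.03639 × 0.2313 = 8.417 × 10^-3 mol
n(HCl) in the aliquot = 8.417 × 10^-3 mol (1:1 ratio)
[HCl]_dilute = 8.417 × 10^-3 / 0.01000 = 0.8417 mol/L
Dilution factor = 200.0 / 25.49 = 7.846
[HCl]_stock = 0.8417 × 7.846 = 6.604 mol/L

6.604 mol/L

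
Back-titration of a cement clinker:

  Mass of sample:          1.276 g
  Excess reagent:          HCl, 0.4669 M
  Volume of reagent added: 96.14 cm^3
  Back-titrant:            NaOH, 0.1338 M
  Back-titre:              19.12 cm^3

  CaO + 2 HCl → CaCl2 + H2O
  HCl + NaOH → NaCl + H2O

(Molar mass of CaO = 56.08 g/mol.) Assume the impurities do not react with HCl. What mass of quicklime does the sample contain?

n(HCl) added = 0.09614 × 0.4669 = 0.04489 mol
n(NaOH) used in back-titration = 0.01912 × 0.1338 = 2.558 × 10^-3 mol
n(HCl) left over = 2.558 × 10^-3 mol (1:1 ratio)
n(HCl) consumed by analyte = 0.04489 − 2.558 × 10^-3 = 0.04233 mol
From the 1:2 ratio, n(CaO) = 1/2 × 0.04233 = 0.02116 mol
mass of CaO = 0.02116 × 56.08 = 1.187 g

1.187 g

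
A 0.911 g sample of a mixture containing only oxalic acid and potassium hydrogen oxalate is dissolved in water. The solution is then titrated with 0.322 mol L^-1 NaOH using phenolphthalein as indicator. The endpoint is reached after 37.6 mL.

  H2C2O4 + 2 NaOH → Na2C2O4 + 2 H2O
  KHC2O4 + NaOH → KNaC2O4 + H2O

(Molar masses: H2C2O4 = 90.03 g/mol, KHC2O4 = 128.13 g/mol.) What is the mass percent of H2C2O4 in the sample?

n(NaOH) = 0.0376 × 0.322 = 0.0121 mol
Let x = n(H2C2O4), y = n(KHC2O4).
Titrant: 2x + 1y = 0.0121;  mass: 90.03x + 128.13y = 0.911
Solving, x = 3.85 × 10^-3 mol, y = 4.40 × 10^-3 mol
mass of H2C2O4 = 3.85 × 10^-3 × 90.03 = 0.347 g
% H2C2O4 = 0.347 / 0.911 × 100 = 38.1 %

38.1 %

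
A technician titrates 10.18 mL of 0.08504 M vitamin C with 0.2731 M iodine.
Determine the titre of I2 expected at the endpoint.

C6H8O6 + I2 → C6H6O6 + 2 HI
n(C6H8O6) = 0.01018 L × 0.08504 mol/L = 8.657 × 10^-4 mol
n(I2) = 8.657 × 10^-4 mol (1:1 stoichiometry)
V(I2) = 8.657 × 10^-4 mol / 0.2731 mol/L = 0.003170 L = 3.170 mL

3.170 mL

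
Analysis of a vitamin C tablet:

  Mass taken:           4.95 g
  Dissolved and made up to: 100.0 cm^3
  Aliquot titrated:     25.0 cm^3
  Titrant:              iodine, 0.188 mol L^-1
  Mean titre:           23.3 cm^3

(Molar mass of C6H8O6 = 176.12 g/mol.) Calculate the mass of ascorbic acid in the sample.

C6H8O6 + I2 → C6H6O6 + 2 HI
n(I2) per titration = 0.0233 × 0.188 = 4.38 × 10^-3 mol
n(C6H8O6) in each aliquot = 4.38 × 10^-3 mol (1:1 ratio)
n(C6H8O6) in the whole flask = 4.38 × 10^-3 × 100.0/25.0 = 0.0175 mol
mass of C6H8O6 = 0.0175 × 176.12 = 3.09 g

3.09 g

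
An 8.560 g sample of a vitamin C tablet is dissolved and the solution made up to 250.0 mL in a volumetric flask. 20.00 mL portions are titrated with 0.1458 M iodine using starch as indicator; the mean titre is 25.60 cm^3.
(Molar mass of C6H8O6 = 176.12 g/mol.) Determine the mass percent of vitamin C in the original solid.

C6H8O6 + I2 → C6H6O6 + 2 HI
n(I2) per titration = 0.02560 × 0.1458 = 3.732 × 10^-3 mol
n(C6H8O6) in each aliquot = 3.732 × 10^-3 mol (1:1 ratio)
n(C6H8O6) in the whole flask = 3.732 × 10^-3 × 250.0/20.00 = 0.04666 mol
mass of C6H8O6 = 0.04666 × 176.12 = 8.217 g
% C6H8O6 = 8.217 / 8.560 × 100 = 95.99 %

95.99 %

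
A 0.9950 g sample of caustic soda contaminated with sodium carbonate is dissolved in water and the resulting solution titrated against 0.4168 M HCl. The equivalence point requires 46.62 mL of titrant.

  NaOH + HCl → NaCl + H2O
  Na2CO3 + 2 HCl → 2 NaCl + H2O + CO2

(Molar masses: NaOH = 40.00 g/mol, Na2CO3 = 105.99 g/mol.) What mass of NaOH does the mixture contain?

n(HCl) = 0.04662 × 0.4168 = 0.01943 mol
Let x = n(NaOH), y = n(Na2CO3).
Titrant: 1x + 2y = 0.01943;  mass: 40.00x + 105.99y = 0.9950
Solving, x = 2.675 × 10^-3 mol, y = 8.378 × 10^-3 mol
mass of NaOH = 2.675 × 10^-3 × 40.00 = 0.1070 g

0.1070 g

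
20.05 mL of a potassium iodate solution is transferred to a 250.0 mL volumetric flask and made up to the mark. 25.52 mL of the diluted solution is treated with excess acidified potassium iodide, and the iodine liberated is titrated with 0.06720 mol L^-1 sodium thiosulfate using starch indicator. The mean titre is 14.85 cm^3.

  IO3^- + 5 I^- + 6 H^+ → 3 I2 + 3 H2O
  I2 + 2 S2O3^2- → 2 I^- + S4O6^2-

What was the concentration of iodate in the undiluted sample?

0.08126 mol/L

n(S2O3^2-) = 0.01485 × 0.06720 = 9.979 × 10^-4 mol
n(I2) = n(S2O3^2-)/2 = 4.990 × 10^-4 mol
From the 1:3 ratio, n(IO3^-) in the aliquot = 1/3 × 4.990 × 10^-4 = 1.663 × 10^-4 mol
[IO3^-]_dilute = 1.663 × 10^-4 / 0.02552 = 0.006517 mol/L
[IO3^-]_original = 0.006517 × 250.0/20.05 = 0.08126 mol/L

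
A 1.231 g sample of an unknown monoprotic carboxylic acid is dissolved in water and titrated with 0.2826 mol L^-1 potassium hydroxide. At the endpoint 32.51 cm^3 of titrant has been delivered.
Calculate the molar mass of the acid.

n(KOH) = 0.03251 L × 0.2826 mol/L = 9.187 × 10^-3 mol
n(HA) = 9.187 × 10^-3 mol (1:1 ratio)
M = m / n = 1.231 g / 9.187 × 10^-3 mol = 134.0 g/mol

134.0 g/mol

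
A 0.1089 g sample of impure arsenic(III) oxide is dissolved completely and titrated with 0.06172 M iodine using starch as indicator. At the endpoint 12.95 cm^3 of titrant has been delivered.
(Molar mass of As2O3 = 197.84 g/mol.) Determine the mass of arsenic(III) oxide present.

As2O3 + 2 I2 + 2 H2O → As2O5 + 4 HI
n(I2) = 0.01295 L × 0.06172 mol/L = 7.993 × 10^-4 mol
From the 1:2 ratio, n(As2O3) = 1/2 × 7.993 × 10^-4 = 3.996 × 10^-4 mol
mass of As2O3 = 3.996 × 10^-4 × 197.84 g/mol = 0.07906 g

0.07906 g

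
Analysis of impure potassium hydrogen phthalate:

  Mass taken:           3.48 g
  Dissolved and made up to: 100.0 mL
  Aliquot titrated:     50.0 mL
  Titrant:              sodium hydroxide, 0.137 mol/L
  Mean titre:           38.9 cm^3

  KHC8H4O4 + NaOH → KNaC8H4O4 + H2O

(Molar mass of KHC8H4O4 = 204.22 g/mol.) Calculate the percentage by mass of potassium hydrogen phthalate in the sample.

n(NaOH) per titration = 0.0389 × 0.137 = 5.33 × 10^-3 mol
n(KHC8H4O4) in each aliquot = 5.33 × 10^-3 mol (1:1 ratio)
n(KHC8H4O4) in the whole flask = 5.33 × 10^-3 × 100.0/50.0 = 0.0107 mol
mass of KHC8H4O4 = 0.0107 × 204.22 = 2.18 g
% KHC8H4O4 = 2.18 / 3.48 × 100 = 62.5 %

62.5 %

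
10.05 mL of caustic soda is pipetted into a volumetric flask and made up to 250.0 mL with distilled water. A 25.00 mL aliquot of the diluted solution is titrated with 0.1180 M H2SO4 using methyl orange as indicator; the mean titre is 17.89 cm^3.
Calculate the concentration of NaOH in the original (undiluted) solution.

4.201 M

2 NaOH + H2SO4 → Na2SO4 + 2 H2O
n(H2SO4) = 0.01789 × 0.1180 = 2.111 × 10^-3 mol
From the 2:1 ratio, n(NaOH) in the aliquot = 2/1 × 2.111 × 10^-3 = 4.222 × 10^-3 mol
[NaOH]_dilute = 4.222 × 10^-3 / 0.02500 = 0.1689 mol/L
Dilution factor = 250.0 / 10.05 = 24.88
[NaOH]_stock = 0.1689 × 24.88 = 4.201 mol/L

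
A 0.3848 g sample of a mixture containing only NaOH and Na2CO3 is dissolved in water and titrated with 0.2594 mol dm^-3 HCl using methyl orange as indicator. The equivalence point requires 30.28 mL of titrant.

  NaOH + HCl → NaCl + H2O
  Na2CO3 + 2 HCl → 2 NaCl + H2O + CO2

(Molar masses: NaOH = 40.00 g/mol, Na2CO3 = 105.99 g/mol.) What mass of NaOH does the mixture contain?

n(HCl) = 0.03028 × 0.2594 = 7.855 × 10^-3 mol
Let x = n(NaOH), y = n(Na2CO3).
Titrant: 1x + 2y = 7.855 × 10^-3;  mass: 40.00x + 105.99y = 0.3848
Solving, x = 2.421 × 10^-3 mol, y = 2.717 × 10^-3 mol
mass of NaOH = 2.421 × 10^-3 × 40.00 = 0.09683 g

0.09683 g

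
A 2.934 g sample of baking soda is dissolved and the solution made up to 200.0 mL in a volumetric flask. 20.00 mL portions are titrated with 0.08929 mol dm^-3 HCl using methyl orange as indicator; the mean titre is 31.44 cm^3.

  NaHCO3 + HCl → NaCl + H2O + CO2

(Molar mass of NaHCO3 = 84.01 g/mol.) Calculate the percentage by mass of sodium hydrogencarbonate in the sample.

80.38 %

n(HCl) per titration = 0.03144 × 0.08929 = 2.807 × 10^-3 mol
n(NaHCO3) in each aliquot = 2.807 × 10^-3 mol (1:1 ratio)
n(NaHCO3) in the whole flask = 2.807 × 10^-3 × 200.0/20.00 = 0.02807 mol
mass of NaHCO3 = 0.02807 × 84.01 = 2.358 g
% NaHCO3 = 2.358 / 2.934 × 100 = 80.38 %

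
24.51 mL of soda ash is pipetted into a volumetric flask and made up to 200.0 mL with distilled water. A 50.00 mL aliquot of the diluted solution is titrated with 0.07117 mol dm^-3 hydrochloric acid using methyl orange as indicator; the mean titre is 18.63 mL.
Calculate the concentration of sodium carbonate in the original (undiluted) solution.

0.1082 mol/L

Na2CO3 + 2 HCl → 2 NaCl + H2O + CO2
n(HCl) = 0.01863 × 0.07117 = 1.326 × 10^-3 mol
From the 1:2 ratio, n(Na2CO3) in the aliquot = 1/2 × 1.326 × 10^-3 = 6.629 × 10^-4 mol
[Na2CO3]_dilute = 6.629 × 10^-4 / 0.05000 = 0.01326 mol/L
Dilution factor = 200.0 / 24.51 = 8.160
[Na2CO3]_stock = 0.01326 × 8.160 = 0.1082 mol/L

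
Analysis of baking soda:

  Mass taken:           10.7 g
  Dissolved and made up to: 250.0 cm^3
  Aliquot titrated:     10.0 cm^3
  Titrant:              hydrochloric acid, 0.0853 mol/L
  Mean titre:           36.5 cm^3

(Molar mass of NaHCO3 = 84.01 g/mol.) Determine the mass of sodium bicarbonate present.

NaHCO3 + HCl → NaCl + H2O + CO2
n(HCl) per titration = 0.0365 × 0.0853 = 3.11 × 10^-3 mol
n(NaHCO3) in each aliquot = 3.11 × 10^-3 mol (1:1 ratio)
n(NaHCO3) in the whole flask = 3.11 × 10^-3 × 250.0/10.0 = 0.0778 mol
mass of NaHCO3 = 0.0778 × 84.01 = 6.54 g

6.54 g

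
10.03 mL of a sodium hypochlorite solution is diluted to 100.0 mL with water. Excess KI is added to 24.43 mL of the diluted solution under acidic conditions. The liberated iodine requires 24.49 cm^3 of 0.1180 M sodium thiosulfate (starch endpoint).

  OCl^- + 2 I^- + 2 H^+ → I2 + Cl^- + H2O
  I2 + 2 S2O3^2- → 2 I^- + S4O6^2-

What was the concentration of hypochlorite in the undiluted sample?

n(S2O3^2-) = 0.02449 × 0.1180 = 2.890 × 10^-3 mol
n(I2) = n(S2O3^2-)/2 = 1.445 × 10^-3 mol
n(OCl^-) in the aliquot = 1.445 × 10^-3 mol (1:1 ratio)
[OCl^-]_dilute = 1.445 × 10^-3 / 0.02443 = 0.05914 mol/L
[OCl^-]_original = 0.05914 × 100.0/10.03 = 0.5897 mol/L

0.5897 M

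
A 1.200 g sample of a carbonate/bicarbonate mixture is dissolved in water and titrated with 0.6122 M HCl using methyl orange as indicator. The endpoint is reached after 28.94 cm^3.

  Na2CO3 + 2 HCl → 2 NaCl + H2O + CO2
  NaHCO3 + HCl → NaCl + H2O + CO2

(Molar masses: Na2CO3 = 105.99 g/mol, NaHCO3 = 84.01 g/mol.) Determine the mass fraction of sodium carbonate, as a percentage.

41.07 %

n(HCl) = 0.02894 × 0.6122 = 0.01772 mol
Let x = n(Na2CO3), y = n(NaHCO3).
Titrant: 2x + 1y = 0.01772;  mass: 105.99x + 84.01y = 1.200
Solving, x = 4.650 × 10^-3 mol, y = 8.418 × 10^-3 mol
mass of Na2CO3 = 4.650 × 10^-3 × 105.99 = 0.4928 g
% Na2CO3 = 0.4928 / 1.200 × 100 = 41.07 %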